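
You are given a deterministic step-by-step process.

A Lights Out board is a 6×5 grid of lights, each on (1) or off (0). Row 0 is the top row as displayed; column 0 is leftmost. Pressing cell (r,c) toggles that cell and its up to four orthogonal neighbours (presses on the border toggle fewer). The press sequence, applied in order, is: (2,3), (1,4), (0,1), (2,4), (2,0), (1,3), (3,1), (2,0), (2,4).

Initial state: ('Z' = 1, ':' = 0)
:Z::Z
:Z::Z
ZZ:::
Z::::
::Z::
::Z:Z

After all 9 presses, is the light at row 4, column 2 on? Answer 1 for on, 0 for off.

1

k=0  :Z::Z
:Z::Z
ZZ:::
Z::::
::Z::
::Z:Z
k=1  :Z::Z
:Z:ZZ
ZZZZZ
Z::Z:
::Z::
::Z:Z
k=2  :Z:::
:Z:::
ZZZZ:
Z::Z:
::Z::
::Z:Z
k=3  Z:Z::
:::::
ZZZZ:
Z::Z:
::Z::
::Z:Z
k=4  Z:Z::
::::Z
ZZZ:Z
Z::ZZ
::Z::
::Z:Z
k=5  Z:Z::
Z:::Z
::Z:Z
:::ZZ
::Z::
::Z:Z
k=6  Z:ZZ:
Z:ZZ:
::ZZZ
:::ZZ
::Z::
::Z:Z
k=7  Z:ZZ:
Z:ZZ:
:ZZZZ
ZZZZZ
:ZZ::
::Z:Z
k=8  Z:ZZ:
::ZZ:
Z:ZZZ
:ZZZZ
:ZZ::
::Z:Z
k=9  Z:ZZ:
::ZZZ
Z:Z::
:ZZZ:
:ZZ::
::Z:Z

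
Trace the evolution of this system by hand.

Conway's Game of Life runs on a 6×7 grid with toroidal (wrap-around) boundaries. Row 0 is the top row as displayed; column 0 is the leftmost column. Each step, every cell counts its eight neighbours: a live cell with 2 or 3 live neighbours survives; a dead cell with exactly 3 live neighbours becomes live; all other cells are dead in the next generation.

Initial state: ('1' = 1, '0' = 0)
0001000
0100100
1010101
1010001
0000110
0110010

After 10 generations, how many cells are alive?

2

gen 0: 0001000
0100100
1010101
1010001
0000110
0110010
gen 1: 0101100
1110110
0010001
1000100
1011110
0011010
gen 2: 1000001
1000111
0010101
1010100
0010010
0000011
gen 3: 0000100
0101100
0000100
0010101
0101110
1000010
gen 4: 0001110
0001110
0010100
0010000
1111000
0001011
gen 5: 0010000
0010000
0010110
0000000
1101101
1100011
gen 6: 1010001
0110000
0001000
1110001
0110100
0001110
gen 7: 1010111
1111000
0001000
1000000
0000101
1000111
gen 8: 0010000
1000010
1001000
0000000
0000100
0100000
gen 9: 0100000
0100001
0000001
0000000
0000000
0000000
gen 10: 1000000
0000000
1000000
0000000
0000000
0000000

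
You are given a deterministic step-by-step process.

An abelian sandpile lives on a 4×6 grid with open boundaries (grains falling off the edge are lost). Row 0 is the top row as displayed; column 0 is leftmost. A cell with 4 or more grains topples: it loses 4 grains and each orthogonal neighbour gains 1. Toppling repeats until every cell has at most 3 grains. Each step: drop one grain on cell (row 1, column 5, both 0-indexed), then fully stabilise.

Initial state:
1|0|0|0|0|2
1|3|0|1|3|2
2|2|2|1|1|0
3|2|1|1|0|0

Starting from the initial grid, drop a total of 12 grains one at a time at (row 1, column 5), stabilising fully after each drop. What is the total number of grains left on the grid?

33

t=0: 1|0|0|0|0|2
1|3|0|1|3|2
2|2|2|1|1|0
3|2|1|1|0|0
t=1: 1|0|0|0|0|2
1|3|0|1|3|3
2|2|2|1|1|0
3|2|1|1|0|0
t=2: 1|0|0|0|1|3
1|3|0|2|0|1
2|2|2|1|2|1
3|2|1|1|0|0
t=3: 1|0|0|0|1|3
1|3|0|2|0|2
2|2|2|1|2|1
3|2|1|1|0|0
t=4: 1|0|0|0|1|3
1|3|0|2|0|3
2|2|2|1|2|1
3|2|1|1|0|0
t=5: 1|0|0|0|2|0
1|3|0|2|1|1
2|2|2|1|2|2
3|2|1|1|0|0
t=6: 1|0|0|0|2|0
1|3|0|2|1|2
2|2|2|1|2|2
3|2|1|1|0|0
t=7: 1|0|0|0|2|0
1|3|0|2|1|3
2|2|2|1|2|2
3|2|1|1|0|0
t=8: 1|0|0|0|2|1
1|3|0|2|2|0
2|2|2|1|2|3
3|2|1|1|0|0
t=9: 1|0|0|0|2|1
1|3|0|2|2|1
2|2|2|1|2|3
3|2|1|1|0|0
t=10: 1|0|0|0|2|1
1|3|0|2|2|2
2|2|2|1|2|3
3|2|1|1|0|0
t=11: 1|0|0|0|2|1
1|3|0|2|2|3
2|2|2|1|2|3
3|2|1|1|0|0
t=12: 1|0|0|0|2|2
1|3|0|2|3|1
2|2|2|1|3|0
3|2|1|1|0|1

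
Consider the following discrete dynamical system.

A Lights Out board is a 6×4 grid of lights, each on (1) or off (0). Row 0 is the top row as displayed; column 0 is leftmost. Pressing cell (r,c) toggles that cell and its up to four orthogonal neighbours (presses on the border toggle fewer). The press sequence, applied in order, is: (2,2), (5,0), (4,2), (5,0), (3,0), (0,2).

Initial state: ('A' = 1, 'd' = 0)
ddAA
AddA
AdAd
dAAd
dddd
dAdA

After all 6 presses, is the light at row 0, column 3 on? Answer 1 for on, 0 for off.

0

[0] ddAA
AddA
AdAd
dAAd
dddd
dAdA
[1] ddAA
AdAA
AAdA
dAdd
dddd
dAdA
[2] ddAA
AdAA
AAdA
dAdd
Addd
AddA
[3] ddAA
AdAA
AAdA
dAAd
AAAA
AdAA
[4] ddAA
AdAA
AAdA
dAAd
dAAA
dAAA
[5] ddAA
AdAA
dAdA
AdAd
AAAA
dAAA
[6] dAdd
AddA
dAdA
AdAd
AAAA
dAAA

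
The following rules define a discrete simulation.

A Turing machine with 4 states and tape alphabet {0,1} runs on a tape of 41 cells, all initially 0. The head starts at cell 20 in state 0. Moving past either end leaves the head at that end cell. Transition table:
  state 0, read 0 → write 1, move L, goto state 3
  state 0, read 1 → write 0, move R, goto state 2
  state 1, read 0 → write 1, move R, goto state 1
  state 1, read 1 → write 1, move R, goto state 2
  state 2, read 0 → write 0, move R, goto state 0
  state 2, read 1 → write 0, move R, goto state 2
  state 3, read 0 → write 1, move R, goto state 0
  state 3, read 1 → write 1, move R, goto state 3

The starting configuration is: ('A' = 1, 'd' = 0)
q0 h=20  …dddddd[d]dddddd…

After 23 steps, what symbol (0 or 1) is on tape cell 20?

0

k=0  q0 h=20  …dddddd[d]dddddd…
k=1  q3 h=19  …dddddd[d]Addddd…
k=2  q0 h=20  …dddddA[A]dddddd…
k=3  q2 h=21  …ddddAd[d]dddddd…
k=4  q0 h=22  …dddAdd[d]dddddd…
k=5  q3 h=21  …ddddAd[d]Addddd…
k=6  q0 h=22  …dddAdA[A]dddddd…
k=7  q2 h=23  …ddAdAd[d]dddddd…
k=8  q0 h=24  …dAdAdd[d]dddddd…
k=9  q3 h=23  …ddAdAd[d]Addddd…
k=10  q0 h=24  …dAdAdA[A]dddddd…
k=11  q2 h=25  …AdAdAd[d]dddddd…
k=12  q0 h=26  …dAdAdd[d]dddddd…
k=13  q3 h=25  …AdAdAd[d]Addddd…
k=14  q0 h=26  …dAdAdA[A]dddddd…
k=15  q2 h=27  …AdAdAd[d]dddddd…
k=16  q0 h=28  …dAdAdd[d]dddddd…
k=17  q3 h=27  …AdAdAd[d]Addddd…
k=18  q0 h=28  …dAdAdA[A]dddddd…
k=19  q2 h=29  …AdAdAd[d]dddddd…
k=20  q0 h=30  …dAdAdd[d]dddddd…
k=21  q3 h=29  …AdAdAd[d]Addddd…
k=22  q0 h=30  …dAdAdA[A]dddddd…
k=23  q2 h=31  …AdAdAd[d]dddddd…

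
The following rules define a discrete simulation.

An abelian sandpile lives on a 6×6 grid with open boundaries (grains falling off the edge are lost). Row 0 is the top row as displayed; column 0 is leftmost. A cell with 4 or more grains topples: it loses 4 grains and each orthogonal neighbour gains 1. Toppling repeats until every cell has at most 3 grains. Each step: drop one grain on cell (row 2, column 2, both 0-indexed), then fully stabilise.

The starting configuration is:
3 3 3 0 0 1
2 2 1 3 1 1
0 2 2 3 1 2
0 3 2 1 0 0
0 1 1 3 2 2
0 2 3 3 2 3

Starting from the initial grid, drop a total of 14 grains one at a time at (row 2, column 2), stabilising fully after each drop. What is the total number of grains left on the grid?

[0] 3 3 3 0 0 1
2 2 1 3 1 1
0 2 2 3 1 2
0 3 2 1 0 0
0 1 1 3 2 2
0 2 3 3 2 3
[1] 3 3 3 0 0 1
2 2 1 3 1 1
0 2 3 3 1 2
0 3 2 1 0 0
0 1 1 3 2 2
0 2 3 3 2 3
[2] 3 3 3 1 0 1
2 2 3 0 2 1
0 3 1 1 2 2
0 3 3 2 0 0
0 1 1 3 2 2
0 2 3 3 2 3
[3] 3 3 3 1 0 1
2 2 3 0 2 1
0 3 2 1 2 2
0 3 3 2 0 0
0 1 1 3 2 2
0 2 3 3 2 3
[4] 3 3 3 1 0 1
2 2 3 0 2 1
0 3 3 1 2 2
0 3 3 2 0 0
0 1 1 3 2 2
0 2 3 3 2 3
[5] 1 2 1 2 0 1
0 2 2 1 2 1
2 2 3 2 2 2
1 1 1 3 0 0
0 2 2 3 2 2
0 2 3 3 2 3
[6] 1 2 1 2 0 1
0 2 3 1 2 1
2 3 0 3 2 2
1 1 2 3 0 0
0 2 2 3 2 2
0 2 3 3 2 3
[7] 1 2 1 2 0 1
0 2 3 1 2 1
2 3 1 3 2 2
1 1 2 3 0 0
0 2 2 3 2 2
0 2 3 3 2 3
[8] 1 2 1 2 0 1
0 2 3 1 2 1
2 3 2 3 2 2
1 1 2 3 0 0
0 2 2 3 2 2
0 2 3 3 2 3
[9] 1 2 1 2 0 1
0 2 3 1 2 1
2 3 3 3 2 2
1 1 2 3 0 0
0 2 2 3 2 2
0 2 3 3 2 3
[10] 1 3 2 2 0 1
1 0 2 3 2 1
3 2 0 2 3 2
1 3 2 2 1 0
0 3 1 2 3 2
0 3 1 1 3 3
[11] 1 3 2 2 0 1
1 0 2 3 2 1
3 2 1 2 3 2
1 3 2 2 1 0
0 3 1 2 3 2
0 3 1 1 3 3
[12] 1 3 2 2 0 1
1 0 2 3 2 1
3 2 2 2 3 2
1 3 2 2 1 0
0 3 1 2 3 2
0 3 1 1 3 3
[13] 1 3 2 2 0 1
1 0 2 3 2 1
3 2 3 2 3 2
1 3 2 2 1 0
0 3 1 2 3 2
0 3 1 1 3 3
[14] 1 3 2 2 0 1
1 0 3 3 2 1
3 3 0 3 3 2
1 3 3 2 1 0
0 3 1 2 3 2
0 3 1 1 3 3

65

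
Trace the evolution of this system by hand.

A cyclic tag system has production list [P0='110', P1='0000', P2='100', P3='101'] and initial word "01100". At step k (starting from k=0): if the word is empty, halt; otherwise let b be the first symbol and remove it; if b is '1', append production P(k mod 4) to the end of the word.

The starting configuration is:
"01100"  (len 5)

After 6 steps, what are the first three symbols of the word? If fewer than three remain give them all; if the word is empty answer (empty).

k=0  "01100"  (len 5)
k=1  "1100"  (len 4)
k=2  "1000000"  (len 7)
k=3  "000000100"  (len 9)
k=4  "00000100"  (len 8)
k=5  "0000100"  (len 7)
k=6  "000100"  (len 6)

000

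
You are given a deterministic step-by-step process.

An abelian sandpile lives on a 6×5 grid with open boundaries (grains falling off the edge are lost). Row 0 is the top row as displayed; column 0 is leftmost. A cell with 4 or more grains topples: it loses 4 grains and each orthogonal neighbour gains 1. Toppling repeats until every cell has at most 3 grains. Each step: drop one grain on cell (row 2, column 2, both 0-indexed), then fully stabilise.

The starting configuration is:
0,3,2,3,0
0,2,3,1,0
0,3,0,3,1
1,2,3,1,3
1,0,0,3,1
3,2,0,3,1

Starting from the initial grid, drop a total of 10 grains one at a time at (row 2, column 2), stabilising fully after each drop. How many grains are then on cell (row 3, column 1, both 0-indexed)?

step 0: 0,3,2,3,0
0,2,3,1,0
0,3,0,3,1
1,2,3,1,3
1,0,0,3,1
3,2,0,3,1
step 1: 0,3,2,3,0
0,2,3,1,0
0,3,1,3,1
1,2,3,1,3
1,0,0,3,1
3,2,0,3,1
step 2: 0,3,2,3,0
0,2,3,1,0
0,3,2,3,1
1,2,3,1,3
1,0,0,3,1
3,2,0,3,1
step 3: 0,3,2,3,0
0,2,3,1,0
0,3,3,3,1
1,2,3,1,3
1,0,0,3,1
3,2,0,3,1
step 4: 1,1,2,1,1
1,2,0,1,1
1,3,1,2,2
2,0,2,3,3
1,1,1,3,1
3,2,0,3,1
step 5: 1,1,2,1,1
1,2,0,1,1
1,3,2,2,2
2,0,2,3,3
1,1,1,3,1
3,2,0,3,1
step 6: 1,1,2,1,1
1,2,0,1,1
1,3,3,2,2
2,0,2,3,3
1,1,1,3,1
3,2,0,3,1
step 7: 1,1,2,1,1
1,3,1,1,1
2,0,1,3,2
2,1,3,3,3
1,1,1,3,1
3,2,0,3,1
step 8: 1,1,2,1,1
1,3,1,1,1
2,0,2,3,2
2,1,3,3,3
1,1,1,3,1
3,2,0,3,1
step 9: 1,1,2,1,1
1,3,1,1,1
2,0,3,3,2
2,1,3,3,3
1,1,1,3,1
3,2,0,3,1
step 10: 1,1,2,1,1
1,3,2,2,2
2,1,2,2,0
2,2,1,3,1
1,1,3,1,3
3,2,1,0,2

2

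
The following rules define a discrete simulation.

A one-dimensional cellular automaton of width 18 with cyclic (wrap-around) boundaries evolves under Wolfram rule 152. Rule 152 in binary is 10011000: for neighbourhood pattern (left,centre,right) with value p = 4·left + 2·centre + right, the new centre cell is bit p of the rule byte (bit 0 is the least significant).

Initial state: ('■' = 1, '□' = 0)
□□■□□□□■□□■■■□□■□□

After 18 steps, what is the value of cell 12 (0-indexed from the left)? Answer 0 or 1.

0) □□■□□□□■□□■■■□□■□□
1) □□□■□□□□■□■■□■□□■□
2) □□□□■□□□□□■□□□■□□■
3) ■□□□□■□□□□□■□□□■□□
4) □■□□□□■□□□□□■□□□■□
5) □□■□□□□■□□□□□■□□□■
6) ■□□■□□□□■□□□□□■□□□
7) □■□□■□□□□■□□□□□■□□
8) □□■□□■□□□□■□□□□□■□
9) □□□■□□■□□□□■□□□□□■
10) ■□□□■□□■□□□□■□□□□□
11) □■□□□■□□■□□□□■□□□□
12) □□■□□□■□□■□□□□■□□□
13) □□□■□□□■□□■□□□□■□□
14) □□□□■□□□■□□■□□□□■□
15) □□□□□■□□□■□□■□□□□■
16) ■□□□□□■□□□■□□■□□□□
17) □■□□□□□■□□□■□□■□□□
18) □□■□□□□□■□□□■□□■□□

1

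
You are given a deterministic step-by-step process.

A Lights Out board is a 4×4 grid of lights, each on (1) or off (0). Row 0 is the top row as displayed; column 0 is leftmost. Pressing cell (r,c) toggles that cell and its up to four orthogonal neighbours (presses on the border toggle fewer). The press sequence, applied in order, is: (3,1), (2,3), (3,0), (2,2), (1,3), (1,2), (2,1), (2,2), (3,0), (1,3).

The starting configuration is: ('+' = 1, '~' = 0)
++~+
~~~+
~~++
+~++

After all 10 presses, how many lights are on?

7

0) ++~+
~~~+
~~++
+~++
1) ++~+
~~~+
~+++
~+~+
2) ++~+
~~~~
~+~~
~+~~
3) ++~+
~~~~
++~~
+~~~
4) ++~+
~~+~
+~++
+~+~
5) ++~~
~~~+
+~+~
+~+~
6) +++~
~++~
+~~~
+~+~
7) +++~
~~+~
~++~
+++~
8) +++~
~~~~
~~~+
++~~
9) +++~
~~~~
+~~+
~~~~
10) ++++
~~++
+~~~
~~~~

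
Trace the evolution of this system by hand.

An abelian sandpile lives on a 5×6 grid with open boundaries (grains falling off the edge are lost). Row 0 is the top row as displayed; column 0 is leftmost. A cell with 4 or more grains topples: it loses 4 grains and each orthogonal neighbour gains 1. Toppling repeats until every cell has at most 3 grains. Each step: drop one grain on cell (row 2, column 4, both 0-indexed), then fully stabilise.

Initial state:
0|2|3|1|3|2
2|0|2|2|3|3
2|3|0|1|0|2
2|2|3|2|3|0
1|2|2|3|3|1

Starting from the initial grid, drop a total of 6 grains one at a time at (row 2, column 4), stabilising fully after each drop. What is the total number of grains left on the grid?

0) 0|2|3|1|3|2
2|0|2|2|3|3
2|3|0|1|0|2
2|2|3|2|3|0
1|2|2|3|3|1
1) 0|2|3|1|3|2
2|0|2|2|3|3
2|3|0|1|1|2
2|2|3|2|3|0
1|2|2|3|3|1
2) 0|2|3|1|3|2
2|0|2|2|3|3
2|3|0|1|2|2
2|2|3|2|3|0
1|2|2|3|3|1
3) 0|2|3|1|3|2
2|0|2|2|3|3
2|3|0|1|3|2
2|2|3|2|3|0
1|2|2|3|3|1
4) 0|2|3|2|1|0
2|0|2|3|2|2
2|3|1|3|3|0
2|3|1|1|2|2
1|3|0|2|1|2
5) 0|2|3|3|2|0
2|0|3|1|0|3
2|3|2|1|2|1
2|3|1|2|3|2
1|3|0|2|1|2
6) 0|2|3|3|2|0
2|0|3|1|0|3
2|3|2|1|3|1
2|3|1|2|3|2
1|3|0|2|1|2

53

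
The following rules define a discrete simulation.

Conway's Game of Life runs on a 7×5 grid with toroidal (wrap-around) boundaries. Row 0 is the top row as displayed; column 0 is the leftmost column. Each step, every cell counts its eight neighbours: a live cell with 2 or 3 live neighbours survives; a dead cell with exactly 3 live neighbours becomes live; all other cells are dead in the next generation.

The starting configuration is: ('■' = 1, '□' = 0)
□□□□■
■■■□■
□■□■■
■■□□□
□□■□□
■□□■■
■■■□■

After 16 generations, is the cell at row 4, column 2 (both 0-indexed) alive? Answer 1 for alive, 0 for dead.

gen 0: □□□□■
■■■□■
□■□■■
■■□□□
□□■□□
■□□■■
■■■□■
gen 1: □□□□□
□■■□□
□□□■□
■■□■■
□□■■□
□□□□□
□■■□□
gen 2: □□□□□
□□■□□
□□□■□
■■□□□
■■■■□
□■□■□
□□□□□
gen 3: □□□□□
□□□□□
□■■□□
■□□■□
□□□■□
■■□■■
□□□□□
gen 4: □□□□□
□□□□□
□■■□□
□■□■■
□■□■□
■□■■■
■□□□■
gen 5: □□□□□
□□□□□
■■■■□
□■□■■
□■□□□
□□■□□
■■□□□
gen 6: □□□□□
□■■□□
■■□■□
□□□■■
■■□■□
■□■□□
□■□□□
gen 7: □■■□□
■■■□□
■■□■□
□□□■□
■■□■□
■□■□■
□■□□□
gen 8: □□□□□
□□□■■
■□□■□
□□□■□
■■□■□
□□■■■
□□□■□
gen 9: □□□■■
□□□■■
□□■■□
■■□■□
■■□□□
■■□□□
□□■■■
gen 10: ■□□□□
□□□□□
■■□□□
■□□■□
□□□□□
□□□■□
□■■□□
gen 11: □■□□□
■■□□□
■■□□■
■■□□■
□□□□■
□□■□□
□■■□□
gen 12: □□□□□
□□■□■
□□■□□
□■□■□
□■□■■
□■■■□
□■■□□
gen 13: □■■■□
□□□■□
□■■□□
■■□■■
□■□□■
□□□□■
□■□■□
gen 14: □■□■■
□□□■□
□■□□□
□□□■■
□■■□□
□□■■■
■■□■■
gen 15: □■□□□
■□□■■
□□■■■
■■□■□
■■□□□
□□□□□
□■□□□
gen 16: □■■□■
■■□□□
□□□□□
□□□■□
■■■□■
■■□□□
□□□□□

1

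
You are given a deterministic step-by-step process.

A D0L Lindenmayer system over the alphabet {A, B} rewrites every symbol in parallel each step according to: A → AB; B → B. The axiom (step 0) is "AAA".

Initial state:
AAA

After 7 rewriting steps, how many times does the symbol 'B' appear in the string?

step 0: AAA
step 1: ABABAB
step 2: ABBABBABB
step 3: ABBBABBBABBB
step 4: ABBBBABBBBABBBB
step 5: ABBBBBABBBBBABBBBB
step 6: ABBBBBBABBBBBBABBBBBB
step 7: ABBBBBBBABBBBBBBABBBBBBB

21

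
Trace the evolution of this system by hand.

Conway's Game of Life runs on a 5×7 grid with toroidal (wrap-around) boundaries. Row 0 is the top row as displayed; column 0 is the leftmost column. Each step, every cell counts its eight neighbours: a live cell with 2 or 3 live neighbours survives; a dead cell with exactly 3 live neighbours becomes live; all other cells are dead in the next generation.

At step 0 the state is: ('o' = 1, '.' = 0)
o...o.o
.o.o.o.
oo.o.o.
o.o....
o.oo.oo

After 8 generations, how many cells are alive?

t=0: o...o.o
.o.o.o.
oo.o.o.
o.o....
o.oo.oo
t=1: .......
.o.o.o.
o..o...
.....o.
..oooo.
t=2: .....o.
..o.o..
..o...o
..o..oo
...ooo.
t=3: .....o.
...o.o.
.oo...o
..o...o
...o...
t=4: .......
..o.ooo
oooo.oo
oooo...
.......
t=5: .....o.
..o.o..
.......
...oo..
.oo....
t=6: .ooo...
.......
....o..
..oo...
..ooo..
t=7: .o..o..
..oo...
...o...
..o....
....o..
t=8: ..o.o..
..ooo..
...o...
...o...
...o...

8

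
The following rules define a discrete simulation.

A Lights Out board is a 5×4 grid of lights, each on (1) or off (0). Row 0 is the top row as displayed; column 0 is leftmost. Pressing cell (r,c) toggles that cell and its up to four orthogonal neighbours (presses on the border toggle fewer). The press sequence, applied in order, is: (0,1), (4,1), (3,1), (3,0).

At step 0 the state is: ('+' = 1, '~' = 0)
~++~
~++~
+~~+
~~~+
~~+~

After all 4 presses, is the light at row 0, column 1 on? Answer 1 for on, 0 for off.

0

0) ~++~
~++~
+~~+
~~~+
~~+~
1) +~~~
~~+~
+~~+
~~~+
~~+~
2) +~~~
~~+~
+~~+
~+~+
++~~
3) +~~~
~~+~
++~+
+~++
+~~~
4) +~~~
~~+~
~+~+
~+++
~~~~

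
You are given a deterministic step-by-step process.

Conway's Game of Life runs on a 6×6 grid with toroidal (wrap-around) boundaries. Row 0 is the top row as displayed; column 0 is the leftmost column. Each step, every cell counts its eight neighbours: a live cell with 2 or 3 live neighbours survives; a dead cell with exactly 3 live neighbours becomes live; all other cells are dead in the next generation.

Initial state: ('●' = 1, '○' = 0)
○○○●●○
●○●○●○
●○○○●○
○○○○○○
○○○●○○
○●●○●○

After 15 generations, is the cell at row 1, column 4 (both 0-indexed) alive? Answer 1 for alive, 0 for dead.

gen 0: ○○○●●○
●○●○●○
●○○○●○
○○○○○○
○○○●○○
○●●○●○
gen 1: ○○○○●○
○●○○●○
○●○●○○
○○○○○○
○○●●○○
○○●○●○
gen 2: ○○○○●●
○○●●●○
○○●○○○
○○○●○○
○○●●○○
○○●○●○
gen 3: ○○●○○●
○○●○●●
○○●○●○
○○○●○○
○○●○●○
○○●○●●
gen 4: ●●●○○○
○●●○●●
○○●○●●
○○●○●○
○○●○●●
○●●○●●
gen 5: ○○○○○○
○○○○●○
●○●○○○
○●●○○○
●○●○○○
○○○○●○
gen 6: ○○○○○○
○○○○○○
○○●●○○
●○●●○○
○○●●○○
○○○○○○
gen 7: ○○○○○○
○○○○○○
○●●●○○
○○○○●○
○●●●○○
○○○○○○
gen 8: ○○○○○○
○○●○○○
○○●●○○
○○○○●○
○○●●○○
○○●○○○
gen 9: ○○○○○○
○○●●○○
○○●●○○
○○○○●○
○○●●○○
○○●●○○
gen 10: ○○○○○○
○○●●○○
○○●○●○
○○○○●○
○○●○●○
○○●●○○
gen 11: ○○○○○○
○○●●○○
○○●○●○
○○○○●●
○○●○●○
○○●●○○
gen 12: ○○○○○○
○○●●○○
○○●○●●
○○○○●●
○○●○●●
○○●●○○
gen 13: ○○○○○○
○○●●●○
○○●○○●
●○○○○○
○○●○○●
○○●●●○
gen 14: ○○○○○○
○○●●●○
○●●○●●
●●○○○●
○●●○●●
○○●●●○
gen 15: ○○○○○○
○●●○●●
○○○○○○
○○○○○○
○○○○○○
○●●○●●

1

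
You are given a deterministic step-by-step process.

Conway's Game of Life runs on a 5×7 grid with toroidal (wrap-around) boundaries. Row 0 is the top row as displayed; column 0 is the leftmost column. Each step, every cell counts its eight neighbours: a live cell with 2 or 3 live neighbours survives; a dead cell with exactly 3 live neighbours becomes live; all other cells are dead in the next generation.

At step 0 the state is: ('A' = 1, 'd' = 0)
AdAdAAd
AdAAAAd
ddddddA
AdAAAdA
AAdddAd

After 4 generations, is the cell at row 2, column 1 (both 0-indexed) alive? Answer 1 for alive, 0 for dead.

0

gen 0: AdAdAAd
AdAAAAd
ddddddA
AdAAAdA
AAdddAd
gen 1: AdAdddd
AdAdddd
ddddddd
ddAAAdd
ddddddd
gen 2: ddddddd
ddddddd
dAAdddd
dddAddd
dAAdddd
gen 3: ddddddd
ddddddd
ddAdddd
dddAddd
ddAdddd
gen 4: ddddddd
ddddddd
ddddddd
ddAAddd
ddddddd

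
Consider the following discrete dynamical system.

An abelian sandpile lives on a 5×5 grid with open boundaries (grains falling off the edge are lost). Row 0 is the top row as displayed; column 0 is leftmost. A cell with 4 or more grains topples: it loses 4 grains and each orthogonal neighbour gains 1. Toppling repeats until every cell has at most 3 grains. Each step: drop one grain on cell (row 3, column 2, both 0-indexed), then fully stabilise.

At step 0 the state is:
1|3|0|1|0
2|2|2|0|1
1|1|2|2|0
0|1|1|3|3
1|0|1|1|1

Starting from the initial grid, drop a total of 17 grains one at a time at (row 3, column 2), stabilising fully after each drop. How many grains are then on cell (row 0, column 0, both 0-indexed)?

2

[0] 1|3|0|1|0
2|2|2|0|1
1|1|2|2|0
0|1|1|3|3
1|0|1|1|1
[1] 1|3|0|1|0
2|2|2|0|1
1|1|2|2|0
0|1|2|3|3
1|0|1|1|1
[2] 1|3|0|1|0
2|2|2|0|1
1|1|2|2|0
0|1|3|3|3
1|0|1|1|1
[3] 1|3|0|1|0
2|2|2|0|1
1|1|3|3|1
0|2|1|1|0
1|0|2|2|2
[4] 1|3|0|1|0
2|2|2|0|1
1|1|3|3|1
0|2|2|1|0
1|0|2|2|2
[5] 1|3|0|1|0
2|2|2|0|1
1|1|3|3|1
0|2|3|1|0
1|0|2|2|2
[6] 1|3|0|1|0
2|2|3|1|1
1|2|1|0|2
0|3|1|3|0
1|0|3|2|2
[7] 1|3|0|1|0
2|2|3|1|1
1|2|1|0|2
0|3|2|3|0
1|0|3|2|2
[8] 1|3|0|1|0
2|2|3|1|1
1|2|1|0|2
0|3|3|3|0
1|0|3|2|2
[9] 1|3|0|1|0
2|2|3|1|1
1|3|2|1|2
1|0|3|1|1
1|2|1|0|3
[10] 1|3|0|1|0
2|2|3|1|1
1|3|3|1|2
1|1|0|2|1
1|2|2|0|3
[11] 1|3|0|1|0
2|2|3|1|1
1|3|3|1|2
1|1|1|2|1
1|2|2|0|3
[12] 1|3|0|1|0
2|2|3|1|1
1|3|3|1|2
1|1|2|2|1
1|2|2|0|3
[13] 1|3|0|1|0
2|2|3|1|1
1|3|3|1|2
1|1|3|2|1
1|2|2|0|3
[14] 2|0|2|1|0
3|1|1|2|1
2|1|2|2|2
1|3|1|3|1
1|2|3|0|3
[15] 2|0|2|1|0
3|1|1|2|1
2|1|2|2|2
1|3|2|3|1
1|2|3|0|3
[16] 2|0|2|1|0
3|1|1|2|1
2|1|2|2|2
1|3|3|3|1
1|2|3|0|3
[17] 2|0|2|1|0
3|1|1|2|1
2|2|3|3|2
2|1|3|0|2
2|0|1|2|3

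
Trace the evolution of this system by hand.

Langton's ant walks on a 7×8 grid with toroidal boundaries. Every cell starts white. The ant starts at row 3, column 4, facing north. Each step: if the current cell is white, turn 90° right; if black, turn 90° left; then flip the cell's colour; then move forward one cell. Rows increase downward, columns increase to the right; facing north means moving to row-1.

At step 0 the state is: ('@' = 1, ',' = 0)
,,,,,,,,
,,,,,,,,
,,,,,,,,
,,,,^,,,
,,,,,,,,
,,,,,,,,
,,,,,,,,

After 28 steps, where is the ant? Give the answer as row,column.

k=0  ,,,,,,,,
,,,,,,,,
,,,,,,,,
,,,,^,,,
,,,,,,,,
,,,,,,,,
,,,,,,,,
k=1  ,,,,,,,,
,,,,,,,,
,,,,,,,,
,,,,@>,,
,,,,,,,,
,,,,,,,,
,,,,,,,,
k=2  ,,,,,,,,
,,,,,,,,
,,,,,,,,
,,,,@@,,
,,,,,v,,
,,,,,,,,
,,,,,,,,
k=3  ,,,,,,,,
,,,,,,,,
,,,,,,,,
,,,,@@,,
,,,,<@,,
,,,,,,,,
,,,,,,,,
k=4  ,,,,,,,,
,,,,,,,,
,,,,,,,,
,,,,^@,,
,,,,@@,,
,,,,,,,,
,,,,,,,,
k=5  ,,,,,,,,
,,,,,,,,
,,,,,,,,
,,,<,@,,
,,,,@@,,
,,,,,,,,
,,,,,,,,
k=6  ,,,,,,,,
,,,,,,,,
,,,^,,,,
,,,@,@,,
,,,,@@,,
,,,,,,,,
,,,,,,,,
k=7  ,,,,,,,,
,,,,,,,,
,,,@>,,,
,,,@,@,,
,,,,@@,,
,,,,,,,,
,,,,,,,,
k=8  ,,,,,,,,
,,,,,,,,
,,,@@,,,
,,,@v@,,
,,,,@@,,
,,,,,,,,
,,,,,,,,
k=9  ,,,,,,,,
,,,,,,,,
,,,@@,,,
,,,<@@,,
,,,,@@,,
,,,,,,,,
,,,,,,,,
k=10  ,,,,,,,,
,,,,,,,,
,,,@@,,,
,,,,@@,,
,,,v@@,,
,,,,,,,,
,,,,,,,,
k=11  ,,,,,,,,
,,,,,,,,
,,,@@,,,
,,,,@@,,
,,<@@@,,
,,,,,,,,
,,,,,,,,
k=12  ,,,,,,,,
,,,,,,,,
,,,@@,,,
,,^,@@,,
,,@@@@,,
,,,,,,,,
,,,,,,,,
k=13  ,,,,,,,,
,,,,,,,,
,,,@@,,,
,,@>@@,,
,,@@@@,,
,,,,,,,,
,,,,,,,,
k=14  ,,,,,,,,
,,,,,,,,
,,,@@,,,
,,@@@@,,
,,@v@@,,
,,,,,,,,
,,,,,,,,
k=15  ,,,,,,,,
,,,,,,,,
,,,@@,,,
,,@@@@,,
,,@,>@,,
,,,,,,,,
,,,,,,,,
k=16  ,,,,,,,,
,,,,,,,,
,,,@@,,,
,,@@^@,,
,,@,,@,,
,,,,,,,,
,,,,,,,,
k=17  ,,,,,,,,
,,,,,,,,
,,,@@,,,
,,@<,@,,
,,@,,@,,
,,,,,,,,
,,,,,,,,
k=18  ,,,,,,,,
,,,,,,,,
,,,@@,,,
,,@,,@,,
,,@v,@,,
,,,,,,,,
,,,,,,,,
k=19  ,,,,,,,,
,,,,,,,,
,,,@@,,,
,,@,,@,,
,,<@,@,,
,,,,,,,,
,,,,,,,,
k=20  ,,,,,,,,
,,,,,,,,
,,,@@,,,
,,@,,@,,
,,,@,@,,
,,v,,,,,
,,,,,,,,
k=21  ,,,,,,,,
,,,,,,,,
,,,@@,,,
,,@,,@,,
,,,@,@,,
,<@,,,,,
,,,,,,,,
k=22  ,,,,,,,,
,,,,,,,,
,,,@@,,,
,,@,,@,,
,^,@,@,,
,@@,,,,,
,,,,,,,,
k=23  ,,,,,,,,
,,,,,,,,
,,,@@,,,
,,@,,@,,
,@>@,@,,
,@@,,,,,
,,,,,,,,
k=24  ,,,,,,,,
,,,,,,,,
,,,@@,,,
,,@,,@,,
,@@@,@,,
,@v,,,,,
,,,,,,,,
k=25  ,,,,,,,,
,,,,,,,,
,,,@@,,,
,,@,,@,,
,@@@,@,,
,@,>,,,,
,,,,,,,,
k=26  ,,,,,,,,
,,,,,,,,
,,,@@,,,
,,@,,@,,
,@@@,@,,
,@,@,,,,
,,,v,,,,
k=27  ,,,,,,,,
,,,,,,,,
,,,@@,,,
,,@,,@,,
,@@@,@,,
,@,@,,,,
,,<@,,,,
k=28  ,,,,,,,,
,,,,,,,,
,,,@@,,,
,,@,,@,,
,@@@,@,,
,@^@,,,,
,,@@,,,,

5,2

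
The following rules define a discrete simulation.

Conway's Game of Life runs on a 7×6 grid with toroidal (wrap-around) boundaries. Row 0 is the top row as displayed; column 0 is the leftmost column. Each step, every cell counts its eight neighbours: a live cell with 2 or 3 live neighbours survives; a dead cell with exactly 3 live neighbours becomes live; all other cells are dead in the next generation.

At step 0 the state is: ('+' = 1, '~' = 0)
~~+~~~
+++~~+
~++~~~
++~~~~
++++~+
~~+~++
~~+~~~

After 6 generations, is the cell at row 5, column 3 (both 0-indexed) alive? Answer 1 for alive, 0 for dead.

step 0: ~~+~~~
+++~~+
~++~~~
++~~~~
++++~+
~~+~++
~~+~~~
step 1: +~++~~
+~~+~~
~~~~~+
~~~+~+
~~~+~~
~~~~++
~++~~~
step 2: +~~+~~
++++++
+~~~~+
~~~~~~
~~~+~+
~~+++~
+++~++
step 3: ~~~~~~
~~++~~
~~++~~
+~~~++
~~++~~
~~~~~~
+~~~~~
step 4: ~~~~~~
~~++~~
~++~~+
~+~~++
~~~+++
~~~~~~
~~~~~~
step 5: ~~~~~~
~+++~~
~+~~~+
~+~~~~
+~~+~+
~~~~+~
~~~~~~
step 6: ~~+~~~
+++~~~
~+~~~~
~++~++
+~~~++
~~~~++
~~~~~~

0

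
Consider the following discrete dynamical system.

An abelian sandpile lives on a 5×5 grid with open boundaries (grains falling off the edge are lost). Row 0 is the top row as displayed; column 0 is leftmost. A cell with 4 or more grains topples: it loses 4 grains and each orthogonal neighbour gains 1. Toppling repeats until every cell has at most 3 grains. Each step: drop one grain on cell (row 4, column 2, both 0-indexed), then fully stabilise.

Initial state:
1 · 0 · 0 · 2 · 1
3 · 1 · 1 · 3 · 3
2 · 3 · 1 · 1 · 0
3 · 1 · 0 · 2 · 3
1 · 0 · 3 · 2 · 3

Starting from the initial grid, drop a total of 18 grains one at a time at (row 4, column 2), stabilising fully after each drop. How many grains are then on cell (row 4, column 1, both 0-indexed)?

2

k=0  1 · 0 · 0 · 2 · 1
3 · 1 · 1 · 3 · 3
2 · 3 · 1 · 1 · 0
3 · 1 · 0 · 2 · 3
1 · 0 · 3 · 2 · 3
k=1  1 · 0 · 0 · 2 · 1
3 · 1 · 1 · 3 · 3
2 · 3 · 1 · 1 · 0
3 · 1 · 1 · 2 · 3
1 · 1 · 0 · 3 · 3
k=2  1 · 0 · 0 · 2 · 1
3 · 1 · 1 · 3 · 3
2 · 3 · 1 · 1 · 0
3 · 1 · 1 · 2 · 3
1 · 1 · 1 · 3 · 3
k=3  1 · 0 · 0 · 2 · 1
3 · 1 · 1 · 3 · 3
2 · 3 · 1 · 1 · 0
3 · 1 · 1 · 2 · 3
1 · 1 · 2 · 3 · 3
k=4  1 · 0 · 0 · 2 · 1
3 · 1 · 1 · 3 · 3
2 · 3 · 1 · 1 · 0
3 · 1 · 1 · 2 · 3
1 · 1 · 3 · 3 · 3
k=5  1 · 0 · 0 · 2 · 1
3 · 1 · 1 · 3 · 3
2 · 3 · 1 · 2 · 1
3 · 1 · 3 · 0 · 1
1 · 2 · 1 · 2 · 1
k=6  1 · 0 · 0 · 2 · 1
3 · 1 · 1 · 3 · 3
2 · 3 · 1 · 2 · 1
3 · 1 · 3 · 0 · 1
1 · 2 · 2 · 2 · 1
k=7  1 · 0 · 0 · 2 · 1
3 · 1 · 1 · 3 · 3
2 · 3 · 1 · 2 · 1
3 · 1 · 3 · 0 · 1
1 · 2 · 3 · 2 · 1
k=8  1 · 0 · 0 · 2 · 1
3 · 1 · 1 · 3 · 3
2 · 3 · 2 · 2 · 1
3 · 2 · 0 · 1 · 1
1 · 3 · 1 · 3 · 1
k=9  1 · 0 · 0 · 2 · 1
3 · 1 · 1 · 3 · 3
2 · 3 · 2 · 2 · 1
3 · 2 · 0 · 1 · 1
1 · 3 · 2 · 3 · 1
k=10  1 · 0 · 0 · 2 · 1
3 · 1 · 1 · 3 · 3
2 · 3 · 2 · 2 · 1
3 · 2 · 0 · 1 · 1
1 · 3 · 3 · 3 · 1
k=11  1 · 0 · 0 · 2 · 1
3 · 1 · 1 · 3 · 3
2 · 3 · 2 · 2 · 1
3 · 3 · 1 · 2 · 1
2 · 0 · 2 · 0 · 2
k=12  1 · 0 · 0 · 2 · 1
3 · 1 · 1 · 3 · 3
2 · 3 · 2 · 2 · 1
3 · 3 · 1 · 2 · 1
2 · 0 · 3 · 0 · 2
k=13  1 · 0 · 0 · 2 · 1
3 · 1 · 1 · 3 · 3
2 · 3 · 2 · 2 · 1
3 · 3 · 2 · 2 · 1
2 · 1 · 0 · 1 · 2
k=14  1 · 0 · 0 · 2 · 1
3 · 1 · 1 · 3 · 3
2 · 3 · 2 · 2 · 1
3 · 3 · 2 · 2 · 1
2 · 1 · 1 · 1 · 2
k=15  1 · 0 · 0 · 2 · 1
3 · 1 · 1 · 3 · 3
2 · 3 · 2 · 2 · 1
3 · 3 · 2 · 2 · 1
2 · 1 · 2 · 1 · 2
k=16  1 · 0 · 0 · 2 · 1
3 · 1 · 1 · 3 · 3
2 · 3 · 2 · 2 · 1
3 · 3 · 2 · 2 · 1
2 · 1 · 3 · 1 · 2
k=17  1 · 0 · 0 · 2 · 1
3 · 1 · 1 · 3 · 3
2 · 3 · 2 · 2 · 1
3 · 3 · 3 · 2 · 1
2 · 2 · 0 · 2 · 2
k=18  1 · 0 · 0 · 2 · 1
3 · 1 · 1 · 3 · 3
2 · 3 · 2 · 2 · 1
3 · 3 · 3 · 2 · 1
2 · 2 · 1 · 2 · 2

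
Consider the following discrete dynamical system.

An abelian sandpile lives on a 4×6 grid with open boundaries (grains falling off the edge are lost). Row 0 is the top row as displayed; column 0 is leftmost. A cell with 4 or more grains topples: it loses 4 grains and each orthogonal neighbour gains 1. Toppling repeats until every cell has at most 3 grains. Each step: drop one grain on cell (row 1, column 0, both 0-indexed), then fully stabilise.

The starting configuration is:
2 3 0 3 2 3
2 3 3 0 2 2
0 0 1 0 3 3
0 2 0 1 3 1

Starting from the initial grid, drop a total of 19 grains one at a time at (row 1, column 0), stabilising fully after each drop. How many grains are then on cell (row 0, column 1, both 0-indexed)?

0) 2 3 0 3 2 3
2 3 3 0 2 2
0 0 1 0 3 3
0 2 0 1 3 1
1) 2 3 0 3 2 3
3 3 3 0 2 2
0 0 1 0 3 3
0 2 0 1 3 1
2) 0 1 2 3 2 3
2 2 0 1 2 2
1 1 2 0 3 3
0 2 0 1 3 1
3) 0 1 2 3 2 3
3 2 0 1 2 2
1 1 2 0 3 3
0 2 0 1 3 1
4) 1 1 2 3 2 3
0 3 0 1 2 2
2 1 2 0 3 3
0 2 0 1 3 1
5) 1 1 2 3 2 3
1 3 0 1 2 2
2 1 2 0 3 3
0 2 0 1 3 1
6) 1 1 2 3 2 3
2 3 0 1 2 2
2 1 2 0 3 3
0 2 0 1 3 1
7) 1 1 2 3 2 3
3 3 0 1 2 2
2 1 2 0 3 3
0 2 0 1 3 1
8) 2 2 2 3 2 3
1 0 1 1 2 2
3 2 2 0 3 3
0 2 0 1 3 1
9) 2 2 2 3 2 3
2 0 1 1 2 2
3 2 2 0 3 3
0 2 0 1 3 1
10) 2 2 2 3 2 3
3 0 1 1 2 2
3 2 2 0 3 3
0 2 0 1 3 1
11) 3 2 2 3 2 3
1 1 1 1 2 2
0 3 2 0 3 3
1 2 0 1 3 1
12) 3 2 2 3 2 3
2 1 1 1 2 2
0 3 2 0 3 3
1 2 0 1 3 1
13) 3 2 2 3 2 3
3 1 1 1 2 2
0 3 2 0 3 3
1 2 0 1 3 1
14) 0 3 2 3 2 3
1 2 1 1 2 2
1 3 2 0 3 3
1 2 0 1 3 1
15) 0 3 2 3 2 3
2 2 1 1 2 2
1 3 2 0 3 3
1 2 0 1 3 1
16) 0 3 2 3 2 3
3 2 1 1 2 2
1 3 2 0 3 3
1 2 0 1 3 1
17) 1 3 2 3 2 3
0 3 1 1 2 2
2 3 2 0 3 3
1 2 0 1 3 1
18) 1 3 2 3 2 3
1 3 1 1 2 2
2 3 2 0 3 3
1 2 0 1 3 1
19) 1 3 2 3 2 3
2 3 1 1 2 2
2 3 2 0 3 3
1 2 0 1 3 1

3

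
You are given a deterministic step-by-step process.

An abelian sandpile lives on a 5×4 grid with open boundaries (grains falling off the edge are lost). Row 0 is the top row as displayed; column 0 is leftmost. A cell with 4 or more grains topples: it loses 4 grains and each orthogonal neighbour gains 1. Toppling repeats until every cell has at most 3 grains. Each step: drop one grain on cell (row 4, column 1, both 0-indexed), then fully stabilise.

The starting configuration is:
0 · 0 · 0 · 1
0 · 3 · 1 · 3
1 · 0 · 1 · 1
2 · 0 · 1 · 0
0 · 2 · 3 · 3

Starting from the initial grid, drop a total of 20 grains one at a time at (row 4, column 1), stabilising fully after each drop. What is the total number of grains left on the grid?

t=0: 0 · 0 · 0 · 1
0 · 3 · 1 · 3
1 · 0 · 1 · 1
2 · 0 · 1 · 0
0 · 2 · 3 · 3
t=1: 0 · 0 · 0 · 1
0 · 3 · 1 · 3
1 · 0 · 1 · 1
2 · 0 · 1 · 0
0 · 3 · 3 · 3
t=2: 0 · 0 · 0 · 1
0 · 3 · 1 · 3
1 · 0 · 1 · 1
2 · 1 · 2 · 1
1 · 1 · 1 · 0
t=3: 0 · 0 · 0 · 1
0 · 3 · 1 · 3
1 · 0 · 1 · 1
2 · 1 · 2 · 1
1 · 2 · 1 · 0
t=4: 0 · 0 · 0 · 1
0 · 3 · 1 · 3
1 · 0 · 1 · 1
2 · 1 · 2 · 1
1 · 3 · 1 · 0
t=5: 0 · 0 · 0 · 1
0 · 3 · 1 · 3
1 · 0 · 1 · 1
2 · 2 · 2 · 1
2 · 0 · 2 · 0
t=6: 0 · 0 · 0 · 1
0 · 3 · 1 · 3
1 · 0 · 1 · 1
2 · 2 · 2 · 1
2 · 1 · 2 · 0
t=7: 0 · 0 · 0 · 1
0 · 3 · 1 · 3
1 · 0 · 1 · 1
2 · 2 · 2 · 1
2 · 2 · 2 · 0
t=8: 0 · 0 · 0 · 1
0 · 3 · 1 · 3
1 · 0 · 1 · 1
2 · 2 · 2 · 1
2 · 3 · 2 · 0
t=9: 0 · 0 · 0 · 1
0 · 3 · 1 · 3
1 · 0 · 1 · 1
2 · 3 · 2 · 1
3 · 0 · 3 · 0
t=10: 0 · 0 · 0 · 1
0 · 3 · 1 · 3
1 · 0 · 1 · 1
2 · 3 · 2 · 1
3 · 1 · 3 · 0
t=11: 0 · 0 · 0 · 1
0 · 3 · 1 · 3
1 · 0 · 1 · 1
2 · 3 · 2 · 1
3 · 2 · 3 · 0
t=12: 0 · 0 · 0 · 1
0 · 3 · 1 · 3
1 · 0 · 1 · 1
2 · 3 · 2 · 1
3 · 3 · 3 · 0
t=13: 0 · 0 · 0 · 1
0 · 3 · 1 · 3
2 · 1 · 2 · 1
0 · 2 · 0 · 2
1 · 3 · 1 · 1
t=14: 0 · 0 · 0 · 1
0 · 3 · 1 · 3
2 · 1 · 2 · 1
0 · 3 · 0 · 2
2 · 0 · 2 · 1
t=15: 0 · 0 · 0 · 1
0 · 3 · 1 · 3
2 · 1 · 2 · 1
0 · 3 · 0 · 2
2 · 1 · 2 · 1
t=16: 0 · 0 · 0 · 1
0 · 3 · 1 · 3
2 · 1 · 2 · 1
0 · 3 · 0 · 2
2 · 2 · 2 · 1
t=17: 0 · 0 · 0 · 1
0 · 3 · 1 · 3
2 · 1 · 2 · 1
0 · 3 · 0 · 2
2 · 3 · 2 · 1
t=18: 0 · 0 · 0 · 1
0 · 3 · 1 · 3
2 · 2 · 2 · 1
1 · 0 · 1 · 2
3 · 1 · 3 · 1
t=19: 0 · 0 · 0 · 1
0 · 3 · 1 · 3
2 · 2 · 2 · 1
1 · 0 · 1 · 2
3 · 2 · 3 · 1
t=20: 0 · 0 · 0 · 1
0 · 3 · 1 · 3
2 · 2 · 2 · 1
1 · 0 · 1 · 2
3 · 3 · 3 · 1

29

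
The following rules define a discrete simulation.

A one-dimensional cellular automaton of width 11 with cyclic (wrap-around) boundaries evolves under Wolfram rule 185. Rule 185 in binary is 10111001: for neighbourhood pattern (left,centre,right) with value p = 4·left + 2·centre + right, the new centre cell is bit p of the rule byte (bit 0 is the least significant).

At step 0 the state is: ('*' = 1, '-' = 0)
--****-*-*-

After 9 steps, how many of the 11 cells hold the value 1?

[0] --****-*-*-
[1] *-***-*-*-*
[2] -***-*-*-**
[3] ***-*-*-**-
[4] **-*-*-**-*
[5] *-*-*-**-**
[6] -*-*-**-***
[7] *-*-**-***-
[8] -*-**-***-*
[9] *-**-***-*-

7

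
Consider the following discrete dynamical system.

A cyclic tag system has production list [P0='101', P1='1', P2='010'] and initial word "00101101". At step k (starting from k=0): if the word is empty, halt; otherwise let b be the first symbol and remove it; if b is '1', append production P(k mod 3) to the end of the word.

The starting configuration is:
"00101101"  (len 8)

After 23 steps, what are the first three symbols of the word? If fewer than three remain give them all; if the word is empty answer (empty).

0) "00101101"  (len 8)
1) "0101101"  (len 7)
2) "101101"  (len 6)
3) "01101010"  (len 8)
4) "1101010"  (len 7)
5) "1010101"  (len 7)
6) "010101010"  (len 9)
7) "10101010"  (len 8)
8) "01010101"  (len 8)
9) "1010101"  (len 7)
10) "010101101"  (len 9)
11) "10101101"  (len 8)
12) "0101101010"  (len 10)
13) "101101010"  (len 9)
14) "011010101"  (len 9)
15) "11010101"  (len 8)
16) "1010101101"  (len 10)
17) "0101011011"  (len 10)
18) "101011011"  (len 9)
19) "01011011101"  (len 11)
20) "1011011101"  (len 10)
21) "011011101010"  (len 12)
22) "11011101010"  (len 11)
23) "10111010101"  (len 11)

101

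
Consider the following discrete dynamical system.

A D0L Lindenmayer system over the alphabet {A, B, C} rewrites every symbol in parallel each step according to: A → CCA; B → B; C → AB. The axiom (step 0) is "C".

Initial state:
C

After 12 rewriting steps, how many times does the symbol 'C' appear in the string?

1366

k=0  C
k=1  AB
k=2  CCAB
k=3  ABABCCAB
k=4  CCABCCABABABCCAB
k=5  ABABCCABABABCCABCCABCCABABABCCAB
k=6  CCABCCABABABCCABCCABCCABABABCCABABABCCABABABCCABCCABCCABABABCCAB
k=7  ABABCCABABABCCABCCABCCABABABCCABABABCCABABABCCABCCABCCABAB…ABABABCCABCCABCCABABABCCABABABCCABABABCCABCCABCCABABABCCAB  (len 128)
k=8  CCABCCABABABCCABCCABCCABABABCCABABABCCABABABCCABCCABCCABAB…ABABABCCABCCABCCABABABCCABABABCCABABABCCABCCABCCABABABCCAB  (len 256)
k=9  ABABCCABABABCCABCCABCCABABABCCABABABCCABABABCCABCCABCCABAB…ABABABCCABCCABCCABABABCCABABABCCABABABCCABCCABCCABABABCCAB  (len 512)
k=10  CCABCCABABABCCABCCABCCABABABCCABABABCCABABABCCABCCABCCABAB…ABABABCCABCCABCCABABABCCABABABCCABABABCCABCCABCCABABABCCAB  (len 1024)
k=11  ABABCCABABABCCABCCABCCABABABCCABABABCCABABABCCABCCABCCABAB…ABABABCCABCCABCCABABABCCABABABCCABABABCCABCCABCCABABABCCAB  (len 2048)
k=12  CCABCCABABABCCABCCABCCABABABCCABABABCCABABABCCABCCABCCABAB…ABABABCCABCCABCCABABABCCABABABCCABABABCCABCCABCCABABABCCAB  (len 4096)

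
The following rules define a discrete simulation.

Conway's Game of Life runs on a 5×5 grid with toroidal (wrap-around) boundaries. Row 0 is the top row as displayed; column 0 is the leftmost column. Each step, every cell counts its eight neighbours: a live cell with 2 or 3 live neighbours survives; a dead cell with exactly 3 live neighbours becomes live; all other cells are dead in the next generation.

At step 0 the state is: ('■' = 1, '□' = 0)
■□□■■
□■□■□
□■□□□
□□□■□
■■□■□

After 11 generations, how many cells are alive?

gen 0: ■□□■■
□■□■□
□■□□□
□□□■□
■■□■□
gen 1: □□□■□
□■□■□
□□□□□
■■□□■
■■□■□
gen 2: ■■□■□
□□■□□
□■■□■
□■■□■
□■□■□
gen 3: ■■□■■
□□□□■
□□□□□
□□□□■
□□□■□
gen 4: ■□■■□
□□□■■
□□□□□
□□□□□
□□■■□
gen 5: □■□□□
□□■■■
□□□□□
□□□□□
□■■■■
gen 6: □■□□□
□□■■□
□□□■□
□□■■□
■■■■□
gen 7: ■□□□■
□□■■□
□□□□■
□□□□□
■□□■■
gen 8: ■■■□□
■□□■□
□□□■□
■□□■□
■□□■□
gen 9: ■□■■□
■□□■□
□□■■□
□□■■□
■□□■□
gen 10: ■□■■□
□□□□□
□■□□□
□■□□□
□□□□□
gen 11: □□□□□
□■■□□
□□□□□
□□□□□
□■■□□

4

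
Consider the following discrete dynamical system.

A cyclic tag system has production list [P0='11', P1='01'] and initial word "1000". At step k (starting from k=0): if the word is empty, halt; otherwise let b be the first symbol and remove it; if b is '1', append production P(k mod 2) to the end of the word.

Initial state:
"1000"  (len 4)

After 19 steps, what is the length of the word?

step 0: "1000"  (len 4)
step 1: "00011"  (len 5)
step 2: "0011"  (len 4)
step 3: "011"  (len 3)
step 4: "11"  (len 2)
step 5: "111"  (len 3)
step 6: "1101"  (len 4)
step 7: "10111"  (len 5)
step 8: "011101"  (len 6)
step 9: "11101"  (len 5)
step 10: "110101"  (len 6)
step 11: "1010111"  (len 7)
step 12: "01011101"  (len 8)
step 13: "1011101"  (len 7)
step 14: "01110101"  (len 8)
step 15: "1110101"  (len 7)
step 16: "11010101"  (len 8)
step 17: "101010111"  (len 9)
step 18: "0101011101"  (len 10)
step 19: "101011101"  (len 9)

9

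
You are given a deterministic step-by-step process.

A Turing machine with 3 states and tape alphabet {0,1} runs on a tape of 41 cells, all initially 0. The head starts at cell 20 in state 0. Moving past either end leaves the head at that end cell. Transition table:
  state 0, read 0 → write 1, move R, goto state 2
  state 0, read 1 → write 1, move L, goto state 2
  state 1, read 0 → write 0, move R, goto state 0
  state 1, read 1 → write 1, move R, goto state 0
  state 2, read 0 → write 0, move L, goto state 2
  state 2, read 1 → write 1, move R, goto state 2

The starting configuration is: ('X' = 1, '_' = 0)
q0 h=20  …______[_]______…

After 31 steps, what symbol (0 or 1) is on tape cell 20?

gen 0: q0 h=20  …______[_]______…
gen 1: q2 h=21  …_____X[_]______…
gen 2: q2 h=20  …______[X]______…
gen 3: q2 h=21  …_____X[_]______…
gen 4: q2 h=20  …______[X]______…
gen 5: q2 h=21  …_____X[_]______…
gen 6: q2 h=20  …______[X]______…
gen 7: q2 h=21  …_____X[_]______…
gen 8: q2 h=20  …______[X]______…
gen 9: q2 h=21  …_____X[_]______…
gen 10: q2 h=20  …______[X]______…
gen 11: q2 h=21  …_____X[_]______…
gen 12: q2 h=20  …______[X]______…
gen 13: q2 h=21  …_____X[_]______…
gen 14: q2 h=20  …______[X]______…
gen 15: q2 h=21  …_____X[_]______…
gen 16: q2 h=20  …______[X]______…
gen 17: q2 h=21  …_____X[_]______…
gen 18: q2 h=20  …______[X]______…
gen 19: q2 h=21  …_____X[_]______…
gen 20: q2 h=20  …______[X]______…
gen 21: q2 h=21  …_____X[_]______…
gen 22: q2 h=20  …______[X]______…
gen 23: q2 h=21  …_____X[_]______…
gen 24: q2 h=20  …______[X]______…
gen 25: q2 h=21  …_____X[_]______…
gen 26: q2 h=20  …______[X]______…
gen 27: q2 h=21  …_____X[_]______…
gen 28: q2 h=20  …______[X]______…
gen 29: q2 h=21  …_____X[_]______…
gen 30: q2 h=20  …______[X]______…
gen 31: q2 h=21  …_____X[_]______…

1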